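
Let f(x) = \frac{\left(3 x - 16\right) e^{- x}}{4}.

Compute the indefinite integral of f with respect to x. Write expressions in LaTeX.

f has the shape u'v + uv' for u = \frac{13}{4} - \frac{3 x}{4} and v = e^{- x} — it is the derivative of the product u*v.
Check: d/dx[\frac{\left(13 - 3 x\right) e^{- x}}{4}] = \frac{\left(3 x - 16\right) e^{- x}}{4} = f(x).

F(x) = \frac{\left(13 - 3 x\right) e^{- x}}{4} + C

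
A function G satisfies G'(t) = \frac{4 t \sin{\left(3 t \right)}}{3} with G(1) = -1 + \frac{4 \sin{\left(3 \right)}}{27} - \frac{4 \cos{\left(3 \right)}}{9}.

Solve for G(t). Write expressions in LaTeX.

The proposed G(t) is checked by its d/dt: the result must match the given G'(t).
A general antiderivative is - \frac{4 t \cos{\left(3 t \right)}}{9} + \frac{4 \sin{\left(3 t \right)}}{27} + C.
The condition gives C = -1 + \frac{4 \sin{\left(3 \right)}}{27} - \frac{4 \cos{\left(3 \right)}}{9} - (\frac{4 \sin{\left(3 \right)}}{27} - \frac{4 \cos{\left(3 \right)}}{9}) = -1.
So G(t) = - \frac{4 t \cos{\left(3 t \right)}}{9} + \frac{4 \sin{\left(3 t \right)}}{27} - 1.
Check: d/dt[- \frac{4 t \cos{\left(3 t \right)}}{9} + \frac{4 \sin{\left(3 t \right)}}{27} - 1] = \frac{4 t \sin{\left(3 t \right)}}{3} = G'(t).

G(t) = - \frac{4 t \cos{\left(3 t \right)}}{9} + \frac{4 \sin{\left(3 t \right)}}{27} - 1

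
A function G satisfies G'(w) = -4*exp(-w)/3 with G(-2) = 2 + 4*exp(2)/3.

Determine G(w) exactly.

G(w) = 2*(3*exp(w) + 2)*exp(-w)/3

A first test for any G(w): its w-derivative must equal the given G'(w).
A general antiderivative is 4*exp(-w)/3 + C.
The condition gives C = 2 + 4*exp(2)/3 - (4*exp(2)/3) = 2.
So G(w) = 2*(3*exp(w) + 2)*exp(-w)/3.
Check: d/dw[2*(3*exp(w) + 2)*exp(-w)/3] = -4*exp(-w)/3 = G'(w).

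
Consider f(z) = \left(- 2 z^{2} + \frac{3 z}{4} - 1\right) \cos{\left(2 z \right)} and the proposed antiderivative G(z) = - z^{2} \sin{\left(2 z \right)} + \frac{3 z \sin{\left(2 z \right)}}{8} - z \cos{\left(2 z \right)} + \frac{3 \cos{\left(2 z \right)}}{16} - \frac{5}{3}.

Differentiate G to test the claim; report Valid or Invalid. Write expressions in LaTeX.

Valid - the claim checks out under differentiation.

d/dz[G] = - 2 z^{2} \cos{\left(2 z \right)} + \frac{3 z \cos{\left(2 z \right)}}{4} - \cos{\left(2 z \right)}
This equals f(z) exactly, so the claim holds.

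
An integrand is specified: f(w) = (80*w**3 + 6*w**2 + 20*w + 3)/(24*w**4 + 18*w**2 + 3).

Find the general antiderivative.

A candidate is checked by its d/dw: the result must match f(w).
Check: d/dw[5*log(2*w**2 + 1)/3 + atan(2*w)/2] = (80*w**3 + 6*w**2 + 20*w + 3)/(24*w**4 + 18*w**2 + 3) = f(w).

F(w) = 5*log(2*w**2 + 1)/3 + atan(2*w)/2 + C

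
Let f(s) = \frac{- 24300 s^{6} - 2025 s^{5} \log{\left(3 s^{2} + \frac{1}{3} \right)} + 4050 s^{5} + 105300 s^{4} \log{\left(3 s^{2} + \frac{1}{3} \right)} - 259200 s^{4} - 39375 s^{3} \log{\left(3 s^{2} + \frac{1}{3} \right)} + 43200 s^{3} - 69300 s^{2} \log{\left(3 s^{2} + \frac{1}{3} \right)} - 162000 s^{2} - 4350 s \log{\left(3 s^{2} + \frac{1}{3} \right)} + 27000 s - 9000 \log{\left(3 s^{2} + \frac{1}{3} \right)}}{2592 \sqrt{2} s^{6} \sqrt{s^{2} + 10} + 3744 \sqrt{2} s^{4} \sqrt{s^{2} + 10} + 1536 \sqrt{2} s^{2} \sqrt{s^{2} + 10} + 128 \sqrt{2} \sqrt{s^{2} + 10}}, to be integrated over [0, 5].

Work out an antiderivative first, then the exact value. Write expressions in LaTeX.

An antiderivative F(s) passes only if d/ds[F] lands on f(s) exactly.
F(s) = \frac{75 \sqrt{2} \left(1 - 6 s\right) \sqrt{s^{2} + 10} \log{\left(3 s^{2} + \frac{1}{3} \right)}}{64 \left(3 s^{2} + 2\right)} is an antiderivative of f.
Check: d/ds[\frac{75 \sqrt{2} \left(1 - 6 s\right) \sqrt{s^{2} + 10} \log{\left(3 s^{2} + \frac{1}{3} \right)}}{64 \left(3 s^{2} + 2\right)}] = \frac{- 24300 \sqrt{2} s^{6} - 2025 \sqrt{2} s^{5} \log{\left(3 s^{2} + \frac{1}{3} \right)} + 4050 \sqrt{2} s^{5} + 105300 \sqrt{2} s^{4} \log{\left(3 s^{2} + \frac{1}{3} \right)} - 259200 \sqrt{2} s^{4} - 39375 \sqrt{2} s^{3} \log{\left(3 s^{2} + \frac{1}{3} \right)} + 43200 \sqrt{2} s^{3} - 69300 \sqrt{2} s^{2} \log{\left(3 s^{2} + \frac{1}{3} \right)} - 162000 \sqrt{2} s^{2} - 4350 \sqrt{2} s \log{\left(3 s^{2} + \frac{1}{3} \right)} + 27000 \sqrt{2} s - 9000 \sqrt{2} \log{\left(3 s^{2} + \frac{1}{3} \right)}}{5184 s^{6} \sqrt{s^{2} + 10} + 7488 s^{4} \sqrt{s^{2} + 10} + 3072 s^{2} \sqrt{s^{2} + 10} + 256 \sqrt{s^{2} + 10}}, which equals f(s).
F(5) = - \frac{2175 \sqrt{70} \log{\left(\frac{226}{3} \right)}}{4928}; F(0) = - \frac{75 \sqrt{5} \log{\left(3 \right)}}{64}.
Integral = F(5) - F(0) = - \frac{2175 \sqrt{70} \log{\left(\frac{226}{3} \right)}}{4928} + \frac{75 \sqrt{5} \log{\left(3 \right)}}{64}.

Antiderivative: F(s) = \frac{75 \sqrt{2} \left(1 - 6 s\right) \sqrt{s^{2} + 10} \log{\left(3 s^{2} + \frac{1}{3} \right)}}{64 \left(3 s^{2} + 2\right)}; value = - \frac{2175 \sqrt{70} \log{\left(\frac{226}{3} \right)}}{4928} + \frac{75 \sqrt{5} \log{\left(3 \right)}}{64}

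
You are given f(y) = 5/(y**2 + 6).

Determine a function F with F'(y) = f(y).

An antiderivative is F(y) = 5*sqrt(6)*atan(sqrt(6)*y/6)/6.

An antiderivative F(y) passes only if d/dy[F] lands on f(y) exactly.
Check: d/dy[5*sqrt(6)*atan(sqrt(6)*y/6)/6] = 5/(y**2 + 6) = f(y).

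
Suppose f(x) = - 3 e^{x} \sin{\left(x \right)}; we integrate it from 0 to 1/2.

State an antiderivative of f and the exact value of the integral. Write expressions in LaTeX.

Antiderivative: F(x) = \frac{3 \left(- \sin{\left(x \right)} + \cos{\left(x \right)}\right) e^{x}}{2}; value = - \frac{3}{2} - \frac{3 e^{\frac{1}{2}} \sin{\left(\frac{1}{2} \right)}}{2} + \frac{3 e^{\frac{1}{2}} \cos{\left(\frac{1}{2} \right)}}{2}

For F(x) to be correct the identity F'(x) - f(x) = 0 must hold.
F(x) = \frac{3 \left(- \sin{\left(x \right)} + \cos{\left(x \right)}\right) e^{x}}{2} is an antiderivative of f.
Check: d/dx[\frac{3 \left(- \sin{\left(x \right)} + \cos{\left(x \right)}\right) e^{x}}{2}] = - 3 e^{x} \sin{\left(x \right)} = f(x).
F(1/2) = - \frac{3 e^{\frac{1}{2}} \sin{\left(\frac{1}{2} \right)}}{2} + \frac{3 e^{\frac{1}{2}} \cos{\left(\frac{1}{2} \right)}}{2}; F(0) = \frac{3}{2}.
Integral = F(1/2) - F(0) = - \frac{3}{2} - \frac{3 e^{\frac{1}{2}} \sin{\left(\frac{1}{2} \right)}}{2} + \frac{3 e^{\frac{1}{2}} \cos{\left(\frac{1}{2} \right)}}{2}.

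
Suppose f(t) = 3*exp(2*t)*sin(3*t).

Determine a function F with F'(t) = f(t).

Any candidate F(t) must reproduce f(t) exactly when differentiated.
Check: d/dt[6*exp(2*t)*sin(3*t)/13 - 9*exp(2*t)*cos(3*t)/13] = 3*exp(2*t)*sin(3*t) = f(t).

An antiderivative is F(t) = 6*exp(2*t)*sin(3*t)/13 - 9*exp(2*t)*cos(3*t)/13.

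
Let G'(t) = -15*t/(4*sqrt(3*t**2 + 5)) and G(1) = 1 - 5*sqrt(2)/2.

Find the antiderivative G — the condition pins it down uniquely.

The substitution u = 3*t**2 + 5 works: G'(t) is exactly (dG/du)*(du/dt) for that inner function.
A general antiderivative is -5*sqrt(3*t**2 + 5)/4 + C.
The condition gives C = 1 - 5*sqrt(2)/2 - (-5*sqrt(2)/2) = 1.
So G(t) = 1 - 5*sqrt(3*t**2 + 5)/4.
Check: d/dt[1 - 5*sqrt(3*t**2 + 5)/4] = -15*t/(4*sqrt(3*t**2 + 5)) = G'(t).

G(t) = 1 - 5*sqrt(3*t**2 + 5)/4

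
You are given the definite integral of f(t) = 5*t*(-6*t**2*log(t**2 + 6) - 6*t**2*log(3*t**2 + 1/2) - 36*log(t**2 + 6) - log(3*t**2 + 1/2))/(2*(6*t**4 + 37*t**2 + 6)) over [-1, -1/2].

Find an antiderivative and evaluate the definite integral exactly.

Antiderivative: F(t) = -5*log(t**2 + 6)*log(3*t**2 + 1/2)/4; value = -5*log(5/4)*log(25/4)/4 + 5*log(7/2)*log(7)/4

Recognize the product-rule pattern: f = u'v + uv' with u = -5*log(3*t**2 + 1/2)/4, v = log(t**2 + 6), so integration by parts undoes it.
F(t) = -5*log(t**2 + 6)*log(3*t**2 + 1/2)/4 is an antiderivative of f.
Check: d/dt[-5*log(t**2 + 6)*log(3*t**2 + 1/2)/4] = (-30*t**3*log(t**2 + 6) - 30*t**3*log(3*t**2 + 1/2) - 180*t*log(t**2 + 6) - 5*t*log(3*t**2 + 1/2))/(12*t**4 + 74*t**2 + 12), which equals f(t).
F(-1/2) = -5*log(5/4)*log(25/4)/4; F(-1) = -5*log(7/2)*log(7)/4.
Integral = F(-1/2) - F(-1) = -5*log(5/4)*log(25/4)/4 + 5*log(7/2)*log(7)/4.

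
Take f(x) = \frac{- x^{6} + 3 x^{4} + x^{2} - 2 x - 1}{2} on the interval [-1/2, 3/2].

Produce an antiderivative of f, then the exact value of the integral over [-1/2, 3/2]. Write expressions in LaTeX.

Any candidate F(x) must reproduce f(x) exactly when differentiated.
F(x) = - \frac{x^{7}}{14} + \frac{3 x^{5}}{10} + \frac{x^{3}}{6} - \frac{x^{2}}{2} - \frac{x}{2} is an antiderivative of f.
Check: d/dx[- \frac{x^{7}}{14} + \frac{3 x^{5}}{10} + \frac{x^{3}}{6} - \frac{x^{2}}{2} - \frac{x}{2}] = - \frac{x^{6}}{2} + \frac{3 x^{4}}{2} + \frac{x^{2}}{2} - x - \frac{1}{2}, which equals f(x).
F(3/2) = - \frac{2283}{8960}; F(-1/2) = \frac{2563}{26880}.
Integral = F(3/2) - F(-1/2) = - \frac{2353}{6720}.

Antiderivative: F(x) = - \frac{x^{7}}{14} + \frac{3 x^{5}}{10} + \frac{x^{3}}{6} - \frac{x^{2}}{2} - \frac{x}{2}; value = - \frac{2353}{6720}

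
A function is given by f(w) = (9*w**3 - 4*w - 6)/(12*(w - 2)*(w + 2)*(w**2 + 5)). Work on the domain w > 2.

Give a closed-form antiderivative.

Factor the denominator (12*(w - 2)*(w + 2)*(w**2 + 5)) and decompose: f = (49*w + 6)/(108*(w**2 + 5)) + 35/(216*(w + 2)) + 29/(216*(w - 2)); each piece integrates to a log, atan, or power term.
Check: d/dw[29*log(w - 2)/216 + 35*log(w + 2)/216 + 49*log(w**2 + 5)/216 + sqrt(5)*atan(sqrt(5)*w/5)/90] = (9*w**3 - 4*w - 6)/(12*w**4 + 12*w**2 - 240), which equals f(w).

An antiderivative is F(w) = 29*log(w - 2)/216 + 35*log(w + 2)/216 + 49*log(w**2 + 5)/216 + sqrt(5)*atan(sqrt(5)*w/5)/90.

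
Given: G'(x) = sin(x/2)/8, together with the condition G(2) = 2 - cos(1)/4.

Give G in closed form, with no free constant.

Check a candidate G(x) by differentiating: d/dx[G] must match the given G'(x).
A general antiderivative is -cos(x/2)/4 + C.
The condition gives C = 2 - cos(1)/4 - (-cos(1)/4) = 2.
So G(x) = -(cos(x/2) - 8)/4.
Check: d/dx[-(cos(x/2) - 8)/4] = sin(x/2)/8 = G'(x).

G(x) = -(cos(x/2) - 8)/4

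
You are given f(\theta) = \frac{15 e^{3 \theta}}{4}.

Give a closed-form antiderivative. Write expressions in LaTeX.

An antiderivative is F(\theta) = \frac{5 e^{3 \theta}}{4}.

Differentiate the proposed F(\theta) back; it has to land on f(\theta) exactly.
Check: d/d\theta[\frac{5 e^{3 \theta}}{4}] = \frac{15 e^{3 \theta}}{4} = f(\theta).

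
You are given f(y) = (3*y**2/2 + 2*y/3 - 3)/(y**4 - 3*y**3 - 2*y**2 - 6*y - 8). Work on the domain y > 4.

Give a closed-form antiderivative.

An antiderivative is F(y) = 71*log(y - 4)/270 + 13*log(y + 1)/90 - 11*log(y**2 + 2)/54 + 8*sqrt(2)*atan(sqrt(2)*y/2)/27.

The denominator factors as 6*(y - 4)*(y + 1)*(y**2 + 2); partial fractions split f into directly integrable pieces: -(11*y - 16)/(27*(y**2 + 2)) + 13/(90*(y + 1)) + 71/(270*(y - 4)).
Check: d/dy[71*log(y - 4)/270 + 13*log(y + 1)/90 - 11*log(y**2 + 2)/54 + 8*sqrt(2)*atan(sqrt(2)*y/2)/27] = (9*y**2 + 4*y - 18)/(6*y**4 - 18*y**3 - 12*y**2 - 36*y - 48), which equals f(y).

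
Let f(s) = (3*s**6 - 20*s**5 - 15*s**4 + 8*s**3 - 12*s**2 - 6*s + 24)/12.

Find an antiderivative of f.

An antiderivative is F(s) = s*(9*s**6 - 70*s**5 - 63*s**4 + 42*s**3 - 84*s**2 - 63*s + 504)/252.

Whatever form F(s) takes, F'(s) = f(s) is non-negotiable.
Check: d/ds[s*(9*s**6 - 70*s**5 - 63*s**4 + 42*s**3 - 84*s**2 - 63*s + 504)/252] = s**6/4 - 5*s**5/3 - 5*s**4/4 + 2*s**3/3 - s**2 - s/2 + 2, which equals f(s).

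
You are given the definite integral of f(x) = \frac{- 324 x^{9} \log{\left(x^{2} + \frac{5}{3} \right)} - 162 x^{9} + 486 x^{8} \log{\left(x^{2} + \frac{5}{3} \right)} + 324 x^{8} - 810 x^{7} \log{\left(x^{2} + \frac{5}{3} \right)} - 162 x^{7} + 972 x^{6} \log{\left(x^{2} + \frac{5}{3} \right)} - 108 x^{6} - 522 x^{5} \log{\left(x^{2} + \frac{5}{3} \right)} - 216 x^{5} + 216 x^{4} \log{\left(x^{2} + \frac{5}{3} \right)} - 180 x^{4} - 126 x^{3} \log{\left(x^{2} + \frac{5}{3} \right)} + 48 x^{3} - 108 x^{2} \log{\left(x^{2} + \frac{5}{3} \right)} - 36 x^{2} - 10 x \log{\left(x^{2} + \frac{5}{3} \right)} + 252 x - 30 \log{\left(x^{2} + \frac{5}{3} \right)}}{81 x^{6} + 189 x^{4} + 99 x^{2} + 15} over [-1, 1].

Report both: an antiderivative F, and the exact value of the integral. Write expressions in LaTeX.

Antiderivative: F(x) = \frac{\left(3 x^{2} + 1\right) \left(- 3 x^{4} + 6 x^{3} - x^{2} - 6 x - 3\right) \log{\left(x^{2} + \frac{5}{3} \right)} - 9}{3 \left(3 x^{2} + 1\right)}; value = 0

Recover f(x) by differentiating a candidate F(x); any mismatch rules it out.
F(x) = \frac{\left(3 x^{2} + 1\right) \left(- 3 x^{4} + 6 x^{3} - x^{2} - 6 x - 3\right) \log{\left(x^{2} + \frac{5}{3} \right)} - 9}{3 \left(3 x^{2} + 1\right)} is an antiderivative of f.
Check: d/dx[\frac{\left(3 x^{2} + 1\right) \left(- 3 x^{4} + 6 x^{3} - x^{2} - 6 x - 3\right) \log{\left(x^{2} + \frac{5}{3} \right)} - 9}{3 \left(3 x^{2} + 1\right)}] = \frac{- 324 x^{9} \log{\left(x^{2} + \frac{5}{3} \right)} - 162 x^{9} + 486 x^{8} \log{\left(x^{2} + \frac{5}{3} \right)} + 324 x^{8} - 810 x^{7} \log{\left(x^{2} + \frac{5}{3} \right)} - 162 x^{7} + 972 x^{6} \log{\left(x^{2} + \frac{5}{3} \right)} - 108 x^{6} - 522 x^{5} \log{\left(x^{2} + \frac{5}{3} \right)} - 216 x^{5} + 216 x^{4} \log{\left(x^{2} + \frac{5}{3} \right)} - 180 x^{4} - 126 x^{3} \log{\left(x^{2} + \frac{5}{3} \right)} + 48 x^{3} - 108 x^{2} \log{\left(x^{2} + \frac{5}{3} \right)} - 36 x^{2} - 10 x \log{\left(x^{2} + \frac{5}{3} \right)} + 252 x - 30 \log{\left(x^{2} + \frac{5}{3} \right)}}{81 x^{6} + 189 x^{4} + 99 x^{2} + 15} = f(x).
F(1) = - \frac{7 \log{\left(\frac{8}{3} \right)}}{3} - \frac{3}{4}; F(-1) = - \frac{7 \log{\left(\frac{8}{3} \right)}}{3} - \frac{3}{4}.
Integral = F(1) - F(-1) = 0.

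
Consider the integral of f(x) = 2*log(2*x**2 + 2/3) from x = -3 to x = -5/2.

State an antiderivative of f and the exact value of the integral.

An antiderivative F(x) passes only if d/dx[F] lands on f(x) exactly.
F(x) = 2*x*log(x**2 + 1/3) - 4*x + 2*x*log(2) + 4*sqrt(3)*atan(sqrt(3)*x)/3 is an antiderivative of f.
Check: d/dx[2*x*log(x**2 + 1/3) - 4*x + 2*x*log(2) + 4*sqrt(3)*atan(sqrt(3)*x)/3] = 2*log(x**2 + 1/3) + 2*log(2), which equals f(x).
F(-5/2) = -5*log(79/12) - 5*log(2) - 4*sqrt(3)*atan(5*sqrt(3)/2)/3 + 10; F(-3) = -6*log(28/3) - 6*log(2) - 4*sqrt(3)*atan(3*sqrt(3))/3 + 12.
Integral = F(-5/2) - F(-3) = -5*log(79/6) - 4*sqrt(3)*atan(5*sqrt(3)/2)/3 - 2 + 4*sqrt(3)*atan(3*sqrt(3))/3 + 6*log(56/3).

Antiderivative: F(x) = 2*x*log(x**2 + 1/3) - 4*x + 2*x*log(2) + 4*sqrt(3)*atan(sqrt(3)*x)/3; value = -5*log(79/6) - 4*sqrt(3)*atan(5*sqrt(3)/2)/3 - 2 + 4*sqrt(3)*atan(3*sqrt(3))/3 + 6*log(56/3)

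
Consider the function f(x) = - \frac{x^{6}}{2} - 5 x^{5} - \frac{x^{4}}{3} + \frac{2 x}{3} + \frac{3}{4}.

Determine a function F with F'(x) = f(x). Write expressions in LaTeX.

The integrand splits into summands that can be handled one at a time.
Check: d/dx[\frac{x \left(- 30 x^{6} - 350 x^{5} - 28 x^{4} + 140 x + 315\right)}{420}] = - \frac{x^{6}}{2} - 5 x^{5} - \frac{x^{4}}{3} + \frac{2 x}{3} + \frac{3}{4} = f(x).

An antiderivative is F(x) = \frac{x \left(- 30 x^{6} - 350 x^{5} - 28 x^{4} + 140 x + 315\right)}{420}.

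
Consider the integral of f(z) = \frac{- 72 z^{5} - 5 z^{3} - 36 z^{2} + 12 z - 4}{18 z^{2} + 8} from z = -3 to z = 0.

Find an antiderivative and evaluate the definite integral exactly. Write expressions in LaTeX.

Whatever form F(z) takes, F'(z) = f(z) is non-negotiable.
F(z) = \frac{- 4 z^{4} + 3 z^{2} - 8 z + 4 \operatorname{atan}{\left(\frac{3 z}{2} \right)}}{4} is an antiderivative of f.
Check: d/dz[\frac{- 4 z^{4} + 3 z^{2} - 8 z + 4 \operatorname{atan}{\left(\frac{3 z}{2} \right)}}{4}] = \frac{- 72 z^{5} - 5 z^{3} - 36 z^{2} + 12 z - 4}{18 z^{2} + 8} = f(z).
F(0) = 0; F(-3) = - \frac{273}{4} - \operatorname{atan}{\left(\frac{9}{2} \right)}.
Integral = F(0) - F(-3) = \operatorname{atan}{\left(\frac{9}{2} \right)} + \frac{273}{4}.

Antiderivative: F(z) = \frac{- 4 z^{4} + 3 z^{2} - 8 z + 4 \operatorname{atan}{\left(\frac{3 z}{2} \right)}}{4}; value = \operatorname{atan}{\left(\frac{9}{2} \right)} + \frac{273}{4}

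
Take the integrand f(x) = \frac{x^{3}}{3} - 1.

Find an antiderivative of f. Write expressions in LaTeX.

An antiderivative is F(x) = \frac{x \left(x^{3} - 12\right)}{12}.

Recover f(x) by differentiating a candidate F(x); any mismatch rules it out.
Check: d/dx[\frac{x \left(x^{3} - 12\right)}{12}] = \frac{x^{3}}{3} - 1 = f(x).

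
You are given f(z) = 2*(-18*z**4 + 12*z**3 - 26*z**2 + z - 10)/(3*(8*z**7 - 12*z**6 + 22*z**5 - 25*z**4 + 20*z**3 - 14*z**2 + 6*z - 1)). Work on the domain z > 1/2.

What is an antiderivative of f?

An antiderivative is F(z) = 1/(3*z**2 + 3) + 5/(3*(2*z - 1)**2).

Any candidate F(z) must reproduce f(z) exactly when differentiated.
Check: d/dz[1/(3*z**2 + 3) + 5/(3*(2*z - 1)**2)] = (-36*z**4 + 24*z**3 - 52*z**2 + 2*z - 20)/(24*z**7 - 36*z**6 + 66*z**5 - 75*z**4 + 60*z**3 - 42*z**2 + 18*z - 3), which equals f(z).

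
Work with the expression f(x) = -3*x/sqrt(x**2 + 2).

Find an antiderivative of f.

An antiderivative is F(x) = -3*sqrt(x**2 + 2).

The substitution u = x**2 + 2 works: f is exactly (dF/du)*(du/dx) for that inner function.
Check: d/dx[-3*sqrt(x**2 + 2)] = -3*x/sqrt(x**2 + 2) = f(x).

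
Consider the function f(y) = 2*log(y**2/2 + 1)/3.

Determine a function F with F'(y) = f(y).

An antiderivative is F(y) = 2*(y*log(y**2/2 + 1) - 2*y + 2*sqrt(2)*atan(sqrt(2)*y/2))/3.

A candidate is checked by its d/dy: the result must match f(y).
Check: d/dy[2*(y*log(y**2/2 + 1) - 2*y + 2*sqrt(2)*atan(sqrt(2)*y/2))/3] = 2*log(y**2/2 + 1)/3 = f(y).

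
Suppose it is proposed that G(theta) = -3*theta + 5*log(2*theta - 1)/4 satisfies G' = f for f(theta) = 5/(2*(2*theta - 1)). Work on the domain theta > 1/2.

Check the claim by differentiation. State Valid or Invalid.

d/dtheta[G] = (11 - 12*theta)/(4*theta - 2)
d/dtheta[G] - f(theta) = -3 != 0.

Invalid: d/dtheta[G] - f = -3, which is not 0.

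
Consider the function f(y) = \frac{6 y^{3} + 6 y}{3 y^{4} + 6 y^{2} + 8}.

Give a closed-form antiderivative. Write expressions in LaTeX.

An antiderivative is F(y) = \frac{\log{\left(\frac{y^{4}}{2} + y^{2} + \frac{4}{3} \right)}}{2}.

The substitution u = \frac{y^{4}}{2} + y^{2} + \frac{4}{3} works: f is exactly (dF/du)*(du/dy) for that inner function.
Check: d/dy[\frac{\log{\left(\frac{y^{4}}{2} + y^{2} + \frac{4}{3} \right)}}{2}] = \frac{6 y^{3} + 6 y}{3 y^{4} + 6 y^{2} + 8} = f(y).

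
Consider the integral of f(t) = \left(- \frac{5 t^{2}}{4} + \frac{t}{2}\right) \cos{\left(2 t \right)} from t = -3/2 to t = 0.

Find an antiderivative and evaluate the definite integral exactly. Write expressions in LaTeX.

Antiderivative: F(t) = \frac{- 10 t^{2} \sin{\left(2 t \right)} + 4 t \sin{\left(2 t \right)} - 10 t \cos{\left(2 t \right)} + 5 \sin{\left(2 t \right)} + 2 \cos{\left(2 t \right)}}{16}; value = - \frac{47 \sin{\left(3 \right)}}{32} + \frac{1}{8} - \frac{17 \cos{\left(3 \right)}}{16}

A first test for any F(t): its t-derivative must equal f(t) identically.
F(t) = \frac{- 10 t^{2} \sin{\left(2 t \right)} + 4 t \sin{\left(2 t \right)} - 10 t \cos{\left(2 t \right)} + 5 \sin{\left(2 t \right)} + 2 \cos{\left(2 t \right)}}{16} is an antiderivative of f.
Check: d/dt[\frac{- 10 t^{2} \sin{\left(2 t \right)} + 4 t \sin{\left(2 t \right)} - 10 t \cos{\left(2 t \right)} + 5 \sin{\left(2 t \right)} + 2 \cos{\left(2 t \right)}}{16}] = - \frac{5 t^{2} \cos{\left(2 t \right)}}{4} + \frac{t \cos{\left(2 t \right)}}{2}, which equals f(t).
F(0) = \frac{1}{8}; F(-3/2) = \frac{17 \cos{\left(3 \right)}}{16} + \frac{47 \sin{\left(3 \right)}}{32}.
Integral = F(0) - F(-3/2) = - \frac{47 \sin{\left(3 \right)}}{32} + \frac{1}{8} - \frac{17 \cos{\left(3 \right)}}{16}.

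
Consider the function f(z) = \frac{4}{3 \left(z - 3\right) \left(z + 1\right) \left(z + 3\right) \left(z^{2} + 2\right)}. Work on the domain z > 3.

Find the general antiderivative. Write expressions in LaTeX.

F(z) = \frac{\log{\left(z - 3 \right)}}{198} - \frac{\log{\left(z + 1 \right)}}{18} + \frac{\log{\left(z + 3 \right)}}{99} + \frac{2 \log{\left(z^{2} + 2 \right)}}{99} - \frac{2 \sqrt{2} \operatorname{atan}{\left(\frac{\sqrt{2} z}{2} \right)}}{99} + C

Factor the denominator (3 \left(z - 3\right) \left(z + 1\right) \left(z + 3\right) \left(z^{2} + 2\right)) and decompose: f = \frac{4 \left(z - 1\right)}{99 \left(z^{2} + 2\right)} + \frac{1}{99 \left(z + 3\right)} - \frac{1}{18 \left(z + 1\right)} + \frac{1}{198 \left(z - 3\right)}; each piece integrates to a log, atan, or power term.
Check: d/dz[\frac{\log{\left(z - 3 \right)}}{198} - \frac{\log{\left(z + 1 \right)}}{18} + \frac{\log{\left(z + 3 \right)}}{99} + \frac{2 \log{\left(z^{2} + 2 \right)}}{99} - \frac{2 \sqrt{2} \operatorname{atan}{\left(\frac{\sqrt{2} z}{2} \right)}}{99}] = \frac{4}{3 z^{5} + 3 z^{4} - 21 z^{3} - 21 z^{2} - 54 z - 54}, which equals f(z).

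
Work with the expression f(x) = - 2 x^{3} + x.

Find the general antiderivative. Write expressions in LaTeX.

The integrand splits into summands that can be handled one at a time.
Check: d/dx[- \frac{x^{4}}{2} + \frac{x^{2}}{2}] = - 2 x^{3} + x = f(x).

F(x) = - \frac{x^{4}}{2} + \frac{x^{2}}{2} + C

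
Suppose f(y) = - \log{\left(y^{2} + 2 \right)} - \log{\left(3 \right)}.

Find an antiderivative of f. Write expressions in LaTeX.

An antiderivative is F(y) = - y \log{\left(y^{2} + 2 \right)} - y \log{\left(3 \right)} + 2 y - 2 \sqrt{2} \operatorname{atan}{\left(\frac{\sqrt{2} y}{2} \right)}.

An antiderivative F(y) passes only if d/dy[F] lands on f(y) exactly.
Check: d/dy[- y \log{\left(y^{2} + 2 \right)} - y \log{\left(3 \right)} + 2 y - 2 \sqrt{2} \operatorname{atan}{\left(\frac{\sqrt{2} y}{2} \right)}] = - \log{\left(y^{2} + 2 \right)} - \log{\left(3 \right)} = f(y).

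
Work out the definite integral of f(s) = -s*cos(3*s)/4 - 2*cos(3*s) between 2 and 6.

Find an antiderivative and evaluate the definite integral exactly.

Antiderivative: F(s) = -s*sin(3*s)/12 - 2*sin(3*s)/3 - cos(3*s)/36; value = 5*sin(6)/6 - cos(18)/36 + cos(6)/36 - 7*sin(18)/6

Integrate term by term and add the pieces.
F(s) = -s*sin(3*s)/12 - 2*sin(3*s)/3 - cos(3*s)/36 is an antiderivative of f.
Check: d/ds[-s*sin(3*s)/12 - 2*sin(3*s)/3 - cos(3*s)/36] = -s*cos(3*s)/4 - 2*cos(3*s) = f(s).
F(6) = -cos(18)/36 - 7*sin(18)/6; F(2) = -cos(6)/36 - 5*sin(6)/6.
Integral = F(6) - F(2) = 5*sin(6)/6 - cos(18)/36 + cos(6)/36 - 7*sin(18)/6.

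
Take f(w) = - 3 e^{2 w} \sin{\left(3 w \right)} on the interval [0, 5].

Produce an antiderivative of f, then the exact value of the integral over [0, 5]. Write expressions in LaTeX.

Recover f(w) by differentiating a candidate F(w); any mismatch rules it out.
F(w) = - \frac{6 e^{2 w} \sin{\left(3 w \right)}}{13} + \frac{9 e^{2 w} \cos{\left(3 w \right)}}{13} is an antiderivative of f.
Check: d/dw[- \frac{6 e^{2 w} \sin{\left(3 w \right)}}{13} + \frac{9 e^{2 w} \cos{\left(3 w \right)}}{13}] = - 3 e^{2 w} \sin{\left(3 w \right)} = f(w).
F(5) = \frac{9 e^{10} \cos{\left(15 \right)}}{13} - \frac{6 e^{10} \sin{\left(15 \right)}}{13}; F(0) = \frac{9}{13}.
Integral = F(5) - F(0) = \frac{9 e^{10} \cos{\left(15 \right)}}{13} - \frac{6 e^{10} \sin{\left(15 \right)}}{13} - \frac{9}{13}.

Antiderivative: F(w) = - \frac{6 e^{2 w} \sin{\left(3 w \right)}}{13} + \frac{9 e^{2 w} \cos{\left(3 w \right)}}{13}; value = \frac{9 e^{10} \cos{\left(15 \right)}}{13} - \frac{6 e^{10} \sin{\left(15 \right)}}{13} - \frac{9}{13}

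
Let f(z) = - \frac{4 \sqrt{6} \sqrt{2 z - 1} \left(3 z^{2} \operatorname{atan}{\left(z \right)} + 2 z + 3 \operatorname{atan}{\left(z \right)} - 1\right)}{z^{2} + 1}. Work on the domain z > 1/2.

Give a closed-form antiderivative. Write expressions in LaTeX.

Recognize the product-rule pattern: f = u'v + uv' with u = - \frac{16 \left(3 z - \frac{3}{2}\right)^{\frac{3}{2}}}{3}, v = \operatorname{atan}{\left(z \right)}, so integration by parts undoes it.
Check: d/dz[- 16 z \sqrt{3 z - \frac{3}{2}} \operatorname{atan}{\left(z \right)} + 8 \sqrt{3 z - \frac{3}{2}} \operatorname{atan}{\left(z \right)}] = \frac{- 24 \sqrt{6} z^{3} \operatorname{atan}{\left(z \right)} + 12 \sqrt{6} z^{2} \operatorname{atan}{\left(z \right)} - 16 \sqrt{6} z^{2} - 24 \sqrt{6} z \operatorname{atan}{\left(z \right)} + 16 \sqrt{6} z + 12 \sqrt{6} \operatorname{atan}{\left(z \right)} - 4 \sqrt{6}}{z^{2} \sqrt{2 z - 1} + \sqrt{2 z - 1}}, which equals f(z).

An antiderivative is F(z) = - 16 z \sqrt{3 z - \frac{3}{2}} \operatorname{atan}{\left(z \right)} + 8 \sqrt{3 z - \frac{3}{2}} \operatorname{atan}{\left(z \right)}.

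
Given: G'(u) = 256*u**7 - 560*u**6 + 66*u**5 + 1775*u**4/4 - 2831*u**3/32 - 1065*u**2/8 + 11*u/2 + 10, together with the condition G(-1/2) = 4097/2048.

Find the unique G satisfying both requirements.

G(u) = ((8*u**2 - 5*u - 4)**4 + 256)/128

The substitution w = 2*u**2 - 5*u/4 - 1 works: G'(u) is exactly (dG/dw)*(dw/du) for that inner function.
A general antiderivative is 2*(2*u**2 - 5*u/4 - 1)**4 + C.
The condition gives C = 4097/2048 - (1/2048) = 2.
So G(u) = ((8*u**2 - 5*u - 4)**4 + 256)/128.
Check: d/du[((8*u**2 - 5*u - 4)**4 + 256)/128] = 256*u**7 - 560*u**6 + 66*u**5 + 1775*u**4/4 - 2831*u**3/32 - 1065*u**2/8 + 11*u/2 + 10 = G'(u).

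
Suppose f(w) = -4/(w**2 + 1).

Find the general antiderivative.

Recover f(w) by differentiating a candidate F(w); any mismatch rules it out.
Check: d/dw[-4*atan(w)] = -4/(w**2 + 1) = f(w).

F(w) = -4*atan(w) + C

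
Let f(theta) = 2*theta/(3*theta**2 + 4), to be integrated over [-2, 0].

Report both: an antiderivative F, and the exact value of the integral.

f matches the chain-rule pattern g'(h)*h' with inner function h(theta) = theta**2 + 4/3; substituting u = h(theta) collapses the integral.
F(theta) = log(theta**2 + 4/3)/3 is an antiderivative of f.
Check: d/dtheta[log(theta**2 + 4/3)/3] = 2*theta/(3*theta**2 + 4) = f(theta).
F(0) = log(4/3)/3; F(-2) = log(16/3)/3.
Integral = F(0) - F(-2) = -log(16/3)/3 + log(4/3)/3.

Antiderivative: F(theta) = log(theta**2 + 4/3)/3; value = -log(16/3)/3 + log(4/3)/3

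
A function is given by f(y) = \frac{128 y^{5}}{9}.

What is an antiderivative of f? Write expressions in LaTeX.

Whatever form F(y) takes, F'(y) = f(y) is non-negotiable.
Check: d/dy[\frac{64 y^{6}}{27}] = \frac{128 y^{5}}{9} = f(y).

An antiderivative is F(y) = \frac{64 y^{6}}{27}.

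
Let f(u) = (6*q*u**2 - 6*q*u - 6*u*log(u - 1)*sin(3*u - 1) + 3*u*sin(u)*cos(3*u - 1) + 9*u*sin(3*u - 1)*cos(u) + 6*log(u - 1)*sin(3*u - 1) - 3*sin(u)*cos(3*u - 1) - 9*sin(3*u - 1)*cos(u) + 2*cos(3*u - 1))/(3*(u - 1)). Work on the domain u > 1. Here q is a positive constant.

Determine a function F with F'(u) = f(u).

A candidate is checked by its d/du: the result must match f(u).
Check: d/du[(3*q*u**2 + 2*log(u - 1)*cos(3*u - 1) - 3*cos(u)*cos(3*u - 1))/3] = (6*q*u**2 - 6*q*u - 6*u*log(u - 1)*sin(3*u - 1) + 3*u*sin(u)*cos(3*u - 1) + 9*u*sin(3*u - 1)*cos(u) + 6*log(u - 1)*sin(3*u - 1) - 3*sin(u)*cos(3*u - 1) - 9*sin(3*u - 1)*cos(u) + 2*cos(3*u - 1))/(3*u - 3), which equals f(u).

An antiderivative is F(u) = (3*q*u**2 + 2*log(u - 1)*cos(3*u - 1) - 3*cos(u)*cos(3*u - 1))/3.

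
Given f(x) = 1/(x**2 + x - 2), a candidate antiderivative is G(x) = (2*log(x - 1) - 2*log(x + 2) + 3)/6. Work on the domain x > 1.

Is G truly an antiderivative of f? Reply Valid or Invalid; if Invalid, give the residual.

d/dx[G] = 1/(x**2 + x - 2)
This equals f(x) exactly, so the claim holds.

Valid - the claim checks out under differentiation.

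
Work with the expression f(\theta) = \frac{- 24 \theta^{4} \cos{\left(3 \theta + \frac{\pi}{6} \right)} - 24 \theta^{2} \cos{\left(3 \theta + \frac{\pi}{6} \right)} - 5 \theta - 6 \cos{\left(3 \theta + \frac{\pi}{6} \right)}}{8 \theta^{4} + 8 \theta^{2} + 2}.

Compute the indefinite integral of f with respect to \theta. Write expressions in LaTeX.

F(\theta) = - \sin{\left(3 \theta + \frac{\pi}{6} \right)} + \frac{5}{4 \left(4 \theta^{2} + 2\right)} + C

Whatever form F(\theta) takes, F'(\theta) = f(\theta) is non-negotiable.
Check: d/d\theta[- \sin{\left(3 \theta + \frac{\pi}{6} \right)} + \frac{5}{4 \left(4 \theta^{2} + 2\right)}] = \frac{- 24 \theta^{4} \cos{\left(3 \theta + \frac{\pi}{6} \right)} - 24 \theta^{2} \cos{\left(3 \theta + \frac{\pi}{6} \right)} - 5 \theta - 6 \cos{\left(3 \theta + \frac{\pi}{6} \right)}}{8 \theta^{4} + 8 \theta^{2} + 2} = f(\theta).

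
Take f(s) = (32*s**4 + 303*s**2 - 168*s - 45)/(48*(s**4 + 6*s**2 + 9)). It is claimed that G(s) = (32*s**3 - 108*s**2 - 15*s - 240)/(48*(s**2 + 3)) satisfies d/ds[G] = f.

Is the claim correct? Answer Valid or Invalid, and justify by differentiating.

Valid - differentiating G returns exactly f.

d/ds[G] = (32*s**4 + 303*s**2 - 168*s - 45)/(48*s**4 + 288*s**2 + 432)
This equals f(s) exactly, so the claim holds.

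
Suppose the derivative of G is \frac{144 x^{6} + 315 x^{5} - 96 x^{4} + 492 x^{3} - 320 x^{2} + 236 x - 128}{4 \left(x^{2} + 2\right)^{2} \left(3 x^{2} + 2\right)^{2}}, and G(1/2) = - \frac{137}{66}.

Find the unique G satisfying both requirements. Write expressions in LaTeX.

G(x) = - \frac{2 x}{\frac{x^{2}}{2} + 1} + 1 - \frac{3}{8 x^{2} + \frac{16}{3}} - \frac{2}{\frac{x^{2}}{2} + 1}

Recover the given G'(x) by differentiating a candidate G(x); any mismatch rules it out.
A general antiderivative is \frac{- 2 x - 2}{\frac{x^{2}}{2} + 1} - \frac{3}{4 \left(2 x^{2} + \frac{4}{3}\right)} + C.
The condition gives C = - \frac{137}{66} - (- \frac{203}{66}) = 1.
So G(x) = - \frac{2 x}{\frac{x^{2}}{2} + 1} + 1 - \frac{3}{8 x^{2} + \frac{16}{3}} - \frac{2}{\frac{x^{2}}{2} + 1}.
Check: d/dx[- \frac{2 x}{\frac{x^{2}}{2} + 1} + 1 - \frac{3}{8 x^{2} + \frac{16}{3}} - \frac{2}{\frac{x^{2}}{2} + 1}] = \frac{144 x^{6} + 315 x^{5} - 96 x^{4} + 492 x^{3} - 320 x^{2} + 236 x - 128}{36 x^{8} + 192 x^{6} + 352 x^{4} + 256 x^{2} + 64}, which equals G'(x).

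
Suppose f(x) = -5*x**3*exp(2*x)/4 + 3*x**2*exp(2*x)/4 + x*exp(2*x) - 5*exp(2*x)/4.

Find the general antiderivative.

Recognize the product-rule pattern: f = u'v + uv' with u = -5*x**3/8 + 21*x**2/16 - 13*x/16 - 7/32, v = exp(2*x), so integration by parts undoes it.
Check: d/dx[(-20*x**3 + 42*x**2 - 26*x - 7)*exp(2*x)/32] = -5*x**3*exp(2*x)/4 + 3*x**2*exp(2*x)/4 + x*exp(2*x) - 5*exp(2*x)/4 = f(x).

F(x) = (-20*x**3 + 42*x**2 - 26*x - 7)*exp(2*x)/32 + C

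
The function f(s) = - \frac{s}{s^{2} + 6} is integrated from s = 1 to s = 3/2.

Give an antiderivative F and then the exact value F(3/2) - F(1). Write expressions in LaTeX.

f matches the chain-rule pattern g'(h)*h' with inner function h(s) = \frac{s^{2}}{2} + 3; substituting u = h(s) collapses the integral.
F(s) = - \frac{\log{\left(\frac{s^{2}}{2} + 3 \right)}}{2} is an antiderivative of f.
Check: d/ds[- \frac{\log{\left(\frac{s^{2}}{2} + 3 \right)}}{2}] = - \frac{s}{s^{2} + 6} = f(s).
F(3/2) = - \frac{\log{\left(\frac{33}{8} \right)}}{2}; F(1) = - \frac{\log{\left(\frac{7}{2} \right)}}{2}.
Integral = F(3/2) - F(1) = - \frac{\log{\left(\frac{33}{8} \right)}}{2} + \frac{\log{\left(\frac{7}{2} \right)}}{2}.

Antiderivative: F(s) = - \frac{\log{\left(\frac{s^{2}}{2} + 3 \right)}}{2}; value = - \frac{\log{\left(\frac{33}{8} \right)}}{2} + \frac{\log{\left(\frac{7}{2} \right)}}{2}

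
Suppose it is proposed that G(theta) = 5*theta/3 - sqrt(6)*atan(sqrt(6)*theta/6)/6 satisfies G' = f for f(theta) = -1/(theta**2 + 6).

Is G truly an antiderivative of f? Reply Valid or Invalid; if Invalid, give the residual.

Invalid: d/dtheta[G] - f = 5/3, which is not 0.

d/dtheta[G] = (5*theta**2 + 27)/(3*theta**2 + 18)
d/dtheta[G] - f(theta) = 5/3 != 0.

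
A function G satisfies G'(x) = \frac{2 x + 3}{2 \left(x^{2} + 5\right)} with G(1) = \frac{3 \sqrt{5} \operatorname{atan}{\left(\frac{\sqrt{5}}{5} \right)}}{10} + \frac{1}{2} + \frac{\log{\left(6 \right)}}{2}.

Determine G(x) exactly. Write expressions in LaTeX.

A candidate passes only if d/dx[G] lands on the given G'(x) exactly.
A general antiderivative is \frac{\log{\left(x^{2} + 5 \right)}}{2} + \frac{3 \sqrt{5} \operatorname{atan}{\left(\frac{\sqrt{5} x}{5} \right)}}{10} + C.
The condition gives C = \frac{3 \sqrt{5} \operatorname{atan}{\left(\frac{\sqrt{5}}{5} \right)}}{10} + \frac{1}{2} + \frac{\log{\left(6 \right)}}{2} - (\frac{3 \sqrt{5} \operatorname{atan}{\left(\frac{\sqrt{5}}{5} \right)}}{10} + \frac{\log{\left(6 \right)}}{2}) = \frac{1}{2}.
So G(x) = \frac{5 \log{\left(x^{2} + 5 \right)} + 3 \sqrt{5} \operatorname{atan}{\left(\frac{\sqrt{5} x}{5} \right)} + 5}{10}.
Check: d/dx[\frac{5 \log{\left(x^{2} + 5 \right)} + 3 \sqrt{5} \operatorname{atan}{\left(\frac{\sqrt{5} x}{5} \right)} + 5}{10}] = \frac{2 x + 3}{2 x^{2} + 10}, which equals G'(x).

G(x) = \frac{5 \log{\left(x^{2} + 5 \right)} + 3 \sqrt{5} \operatorname{atan}{\left(\frac{\sqrt{5} x}{5} \right)} + 5}{10}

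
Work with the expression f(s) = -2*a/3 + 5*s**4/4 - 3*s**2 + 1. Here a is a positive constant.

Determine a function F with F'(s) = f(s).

An antiderivative is F(s) = -2*a*s/3 + s**5/4 - s**3 + s.

Integrate term by term and add the pieces.
Check: d/ds[-2*a*s/3 + s**5/4 - s**3 + s] = -2*a/3 + 5*s**4/4 - 3*s**2 + 1 = f(s).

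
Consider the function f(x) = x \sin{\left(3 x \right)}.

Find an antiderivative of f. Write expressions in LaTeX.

Since d/dx undoes antidifferentiation here, F'(x) = f(x) is required of F(x).
Check: d/dx[- \frac{x \cos{\left(3 x \right)}}{3} + \frac{\sin{\left(3 x \right)}}{9}] = x \sin{\left(3 x \right)} = f(x).

An antiderivative is F(x) = - \frac{x \cos{\left(3 x \right)}}{3} + \frac{\sin{\left(3 x \right)}}{9}.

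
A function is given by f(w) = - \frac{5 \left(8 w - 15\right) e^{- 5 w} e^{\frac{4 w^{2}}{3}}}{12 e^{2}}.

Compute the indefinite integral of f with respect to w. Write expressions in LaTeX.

The substitution u = \frac{4 w^{2}}{3} - 5 w - 2 works: f is exactly (dF/du)*(du/dw) for that inner function.
Check: d/dw[- \frac{5 e^{- 5 w} e^{\frac{4 w^{2}}{3}}}{4 e^{2}}] = \frac{\left(- 40 w e^{\frac{4 w^{2}}{3}} + 75 e^{\frac{4 w^{2}}{3}}\right) e^{- 5 w}}{12 e^{2}}, which equals f(w).

F(w) = - \frac{5 e^{- 5 w} e^{\frac{4 w^{2}}{3}}}{4 e^{2}} + C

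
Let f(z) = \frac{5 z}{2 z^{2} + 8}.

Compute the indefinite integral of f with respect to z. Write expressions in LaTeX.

F(z) = \frac{5 \log{\left(z^{2} + 4 \right)}}{4} + C

f matches the chain-rule pattern g'(h)*h' with inner function h(z) = z^{2} + 4; substituting u = h(z) collapses the integral.
Check: d/dz[\frac{5 \log{\left(z^{2} + 4 \right)}}{4}] = \frac{5 z}{2 z^{2} + 8} = f(z).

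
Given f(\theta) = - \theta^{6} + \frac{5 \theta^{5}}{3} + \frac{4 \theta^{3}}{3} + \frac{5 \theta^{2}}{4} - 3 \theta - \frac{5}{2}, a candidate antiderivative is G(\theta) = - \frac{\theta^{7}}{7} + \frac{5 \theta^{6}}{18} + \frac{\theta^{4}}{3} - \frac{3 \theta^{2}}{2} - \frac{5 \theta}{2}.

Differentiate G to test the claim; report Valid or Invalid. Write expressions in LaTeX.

d/d\theta[G] = - \theta^{6} + \frac{5 \theta^{5}}{3} + \frac{4 \theta^{3}}{3} - 3 \theta - \frac{5}{2}
d/d\theta[G] - f(\theta) = - \frac{5 \theta^{2}}{4} != 0.

Invalid: d/d\theta[G] - f = - \frac{5 \theta^{2}}{4}, which is not 0.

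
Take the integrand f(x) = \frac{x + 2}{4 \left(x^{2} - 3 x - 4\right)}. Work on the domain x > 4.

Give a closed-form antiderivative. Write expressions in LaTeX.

An antiderivative is F(x) = \frac{3 \log{\left(x - 4 \right)}}{10} - \frac{\log{\left(x + 1 \right)}}{20}.

The denominator factors as 4 \left(x - 4\right) \left(x + 1\right); partial fractions split f into directly integrable pieces: - \frac{1}{20 \left(x + 1\right)} + \frac{3}{10 \left(x - 4\right)}.
Check: d/dx[\frac{3 \log{\left(x - 4 \right)}}{10} - \frac{\log{\left(x + 1 \right)}}{20}] = \frac{x + 2}{4 x^{2} - 12 x - 16}, which equals f(x).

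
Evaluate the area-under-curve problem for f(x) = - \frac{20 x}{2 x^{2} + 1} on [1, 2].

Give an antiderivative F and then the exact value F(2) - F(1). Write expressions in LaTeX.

The substitution u = 4 x^{2} + 2 works: f is exactly (dF/du)*(du/dx) for that inner function.
F(x) = - 5 \log{\left(2 x^{2} + 1 \right)} is an antiderivative of f.
Check: d/dx[- 5 \log{\left(2 x^{2} + 1 \right)}] = - \frac{20 x}{2 x^{2} + 1} = f(x).
F(2) = - 5 \log{\left(9 \right)}; F(1) = - 5 \log{\left(3 \right)}.
Integral = F(2) - F(1) = - 5 \log{\left(18 \right)} + 5 \log{\left(6 \right)}.

Antiderivative: F(x) = - 5 \log{\left(2 x^{2} + 1 \right)}; value = - 5 \log{\left(18 \right)} + 5 \log{\left(6 \right)}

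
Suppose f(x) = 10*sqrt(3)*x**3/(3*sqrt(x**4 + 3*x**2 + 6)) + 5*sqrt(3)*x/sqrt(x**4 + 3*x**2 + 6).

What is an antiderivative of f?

An antiderivative is F(x) = 5*sqrt(3)*sqrt(x**4 + 3*x**2 + 6)/3.

The substitution u = x**4/3 + x**2 + 2 works: f is exactly (dF/du)*(du/dx) for that inner function.
Check: d/dx[5*sqrt(3)*sqrt(x**4 + 3*x**2 + 6)/3] = (10*sqrt(3)*x**3 + 15*sqrt(3)*x)/(3*sqrt(x**4 + 3*x**2 + 6)), which equals f(x).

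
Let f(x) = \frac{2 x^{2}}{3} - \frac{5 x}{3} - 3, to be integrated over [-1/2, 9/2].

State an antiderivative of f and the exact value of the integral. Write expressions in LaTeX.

The integrand splits into summands that can be handled one at a time.
F(x) = \frac{x \left(x - 6\right) \left(4 x + 9\right)}{18} is an antiderivative of f.
Check: d/dx[\frac{x \left(x - 6\right) \left(4 x + 9\right)}{18}] = \frac{2 x^{2}}{3} - \frac{5 x}{3} - 3 = f(x).
F(9/2) = - \frac{81}{8}; F(-1/2) = \frac{91}{72}.
Integral = F(9/2) - F(-1/2) = - \frac{205}{18}.

Antiderivative: F(x) = \frac{x \left(x - 6\right) \left(4 x + 9\right)}{18}; value = - \frac{205}{18}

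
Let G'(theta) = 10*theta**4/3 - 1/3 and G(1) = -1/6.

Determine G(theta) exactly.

G(theta) = 2*theta**5/3 - theta/3 - 1/2

A first test for any G(theta): its theta-derivative must equal the given G'(theta).
A general antiderivative is 2*theta**5/3 - theta/3 - 1 + C.
The condition gives C = -1/6 - (-2/3) = 1/2.
So G(theta) = 2*theta**5/3 - theta/3 - 1/2.
Check: d/dtheta[2*theta**5/3 - theta/3 - 1/2] = 10*theta**4/3 - 1/3 = G'(theta).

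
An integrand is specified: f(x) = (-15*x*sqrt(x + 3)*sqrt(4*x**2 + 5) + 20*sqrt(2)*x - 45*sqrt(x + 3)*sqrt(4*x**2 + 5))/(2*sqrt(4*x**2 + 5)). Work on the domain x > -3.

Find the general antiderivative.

Differentiate the proposed F(x) back; it has to land on f(x) exactly.
Check: d/dx[-3*x**2*sqrt(x + 3) - 18*x*sqrt(x + 3) - 27*sqrt(x + 3) + 5*sqrt(2*x**2 + 5/2)] = (-15*x**2*sqrt(4*x**2 + 5) + 20*sqrt(2)*x*sqrt(x + 3) - 90*x*sqrt(4*x**2 + 5) - 135*sqrt(4*x**2 + 5))/(2*sqrt(x + 3)*sqrt(4*x**2 + 5)), which equals f(x).

F(x) = -3*x**2*sqrt(x + 3) - 18*x*sqrt(x + 3) - 27*sqrt(x + 3) + 5*sqrt(2*x**2 + 5/2) + C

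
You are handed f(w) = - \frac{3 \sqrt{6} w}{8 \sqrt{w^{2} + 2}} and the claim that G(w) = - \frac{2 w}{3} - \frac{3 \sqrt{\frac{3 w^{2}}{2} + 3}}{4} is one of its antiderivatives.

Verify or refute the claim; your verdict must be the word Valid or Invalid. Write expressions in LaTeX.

Invalid: d/dw[G] - f = - \frac{2}{3}, which is not 0.

d/dw[G] = \frac{- 9 \sqrt{6} w - 16 \sqrt{w^{2} + 2}}{24 \sqrt{w^{2} + 2}}
d/dw[G] - f(w) = - \frac{2}{3} != 0.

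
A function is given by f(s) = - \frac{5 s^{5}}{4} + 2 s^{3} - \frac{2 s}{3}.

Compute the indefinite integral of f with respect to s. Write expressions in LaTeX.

F(s) = - \frac{s^{2} \left(5 s^{4} - 12 s^{2} + 8\right)}{24} + C

Integrate term by term and add the pieces.
Check: d/ds[- \frac{s^{2} \left(5 s^{4} - 12 s^{2} + 8\right)}{24}] = - \frac{5 s^{5}}{4} + 2 s^{3} - \frac{2 s}{3} = f(s).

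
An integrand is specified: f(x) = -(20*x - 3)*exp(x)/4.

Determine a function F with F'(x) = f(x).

An antiderivative is F(x) = -(20*x - 23)*exp(x)/4.

Recognize the product-rule pattern: f = u'v + uv' with u = 23/4 - 5*x, v = exp(x), so integration by parts undoes it.
Check: d/dx[-(20*x - 23)*exp(x)/4] = -5*x*exp(x) + 3*exp(x)/4, which equals f(x).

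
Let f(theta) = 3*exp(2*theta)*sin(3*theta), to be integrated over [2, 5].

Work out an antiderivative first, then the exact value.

Antiderivative: F(theta) = 6*exp(2*theta)*sin(3*theta)/13 - 9*exp(2*theta)*cos(3*theta)/13; value = -6*exp(4)*sin(6)/13 + 9*exp(4)*cos(6)/13 + 6*exp(10)*sin(15)/13 - 9*exp(10)*cos(15)/13

Any candidate F(theta) must reproduce f(theta) exactly when differentiated.
F(theta) = 6*exp(2*theta)*sin(3*theta)/13 - 9*exp(2*theta)*cos(3*theta)/13 is an antiderivative of f.
Check: d/dtheta[6*exp(2*theta)*sin(3*theta)/13 - 9*exp(2*theta)*cos(3*theta)/13] = 3*exp(2*theta)*sin(3*theta) = f(theta).
F(5) = 6*exp(10)*sin(15)/13 - 9*exp(10)*cos(15)/13; F(2) = -9*exp(4)*cos(6)/13 + 6*exp(4)*sin(6)/13.
Integral = F(5) - F(2) = -6*exp(4)*sin(6)/13 + 9*exp(4)*cos(6)/13 + 6*exp(10)*sin(15)/13 - 9*exp(10)*cos(15)/13.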